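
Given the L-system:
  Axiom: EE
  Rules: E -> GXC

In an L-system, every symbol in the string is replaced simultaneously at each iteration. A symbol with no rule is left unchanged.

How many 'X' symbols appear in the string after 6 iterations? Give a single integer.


Answer: 2

Derivation:
Step 0: EE  (0 'X')
Step 1: GXCGXC  (2 'X')
Step 2: GXCGXC  (2 'X')
Step 3: GXCGXC  (2 'X')
Step 4: GXCGXC  (2 'X')
Step 5: GXCGXC  (2 'X')
Step 6: GXCGXC  (2 'X')


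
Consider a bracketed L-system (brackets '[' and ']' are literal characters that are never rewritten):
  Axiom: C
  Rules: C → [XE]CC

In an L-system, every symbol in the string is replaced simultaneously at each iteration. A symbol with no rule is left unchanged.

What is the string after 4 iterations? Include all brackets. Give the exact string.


Step 0: C
Step 1: [XE]CC
Step 2: [XE][XE]CC[XE]CC
Step 3: [XE][XE][XE]CC[XE]CC[XE][XE]CC[XE]CC
Step 4: [XE][XE][XE][XE]CC[XE]CC[XE][XE]CC[XE]CC[XE][XE][XE]CC[XE]CC[XE][XE]CC[XE]CC

Answer: [XE][XE][XE][XE]CC[XE]CC[XE][XE]CC[XE]CC[XE][XE][XE]CC[XE]CC[XE][XE]CC[XE]CC


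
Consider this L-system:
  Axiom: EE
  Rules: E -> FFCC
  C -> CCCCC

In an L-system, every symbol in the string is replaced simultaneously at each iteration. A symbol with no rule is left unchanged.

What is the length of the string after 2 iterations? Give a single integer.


Step 0: length = 2
Step 1: length = 8
Step 2: length = 24

Answer: 24


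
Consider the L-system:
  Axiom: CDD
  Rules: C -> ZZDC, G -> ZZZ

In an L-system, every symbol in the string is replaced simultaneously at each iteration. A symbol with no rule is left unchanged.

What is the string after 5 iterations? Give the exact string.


Answer: ZZDZZDZZDZZDZZDCDD

Derivation:
Step 0: CDD
Step 1: ZZDCDD
Step 2: ZZDZZDCDD
Step 3: ZZDZZDZZDCDD
Step 4: ZZDZZDZZDZZDCDD
Step 5: ZZDZZDZZDZZDZZDCDD


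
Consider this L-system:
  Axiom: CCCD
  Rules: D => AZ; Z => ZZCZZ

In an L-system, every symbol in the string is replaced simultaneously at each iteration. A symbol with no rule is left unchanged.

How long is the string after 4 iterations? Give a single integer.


Answer: 89

Derivation:
Step 0: length = 4
Step 1: length = 5
Step 2: length = 9
Step 3: length = 25
Step 4: length = 89


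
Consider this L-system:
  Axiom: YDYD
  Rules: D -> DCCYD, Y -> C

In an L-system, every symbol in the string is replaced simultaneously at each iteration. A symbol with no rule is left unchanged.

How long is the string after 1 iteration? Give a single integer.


Answer: 12

Derivation:
Step 0: length = 4
Step 1: length = 12


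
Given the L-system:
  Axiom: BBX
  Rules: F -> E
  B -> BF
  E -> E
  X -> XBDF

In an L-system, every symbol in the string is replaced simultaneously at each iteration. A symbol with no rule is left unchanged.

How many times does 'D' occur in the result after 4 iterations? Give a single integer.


Step 0: BBX  (0 'D')
Step 1: BFBFXBDF  (1 'D')
Step 2: BFEBFEXBDFBFDE  (2 'D')
Step 3: BFEEBFEEXBDFBFDEBFEDE  (3 'D')
Step 4: BFEEEBFEEEXBDFBFDEBFEDEBFEEDE  (4 'D')

Answer: 4


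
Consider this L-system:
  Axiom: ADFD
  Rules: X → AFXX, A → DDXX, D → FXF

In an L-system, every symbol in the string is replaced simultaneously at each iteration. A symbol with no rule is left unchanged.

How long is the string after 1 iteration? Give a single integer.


Step 0: length = 4
Step 1: length = 11

Answer: 11


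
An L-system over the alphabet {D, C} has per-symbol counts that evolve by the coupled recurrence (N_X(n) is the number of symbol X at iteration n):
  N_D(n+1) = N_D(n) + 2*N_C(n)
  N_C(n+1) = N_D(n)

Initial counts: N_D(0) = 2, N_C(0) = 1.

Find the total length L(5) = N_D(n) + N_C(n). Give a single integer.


Step 0: N_D=2, N_C=1, L=3
Step 1: N_D=4, N_C=2, L=6
Step 2: N_D=8, N_C=4, L=12
Step 3: N_D=16, N_C=8, L=24
Step 4: N_D=32, N_C=16, L=48
Step 5: N_D=64, N_C=32, L=96

Answer: 96


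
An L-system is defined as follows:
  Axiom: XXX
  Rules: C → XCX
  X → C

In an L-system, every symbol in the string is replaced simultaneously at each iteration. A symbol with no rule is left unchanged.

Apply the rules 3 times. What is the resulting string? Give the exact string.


Answer: CXCXCCXCXCCXCXC

Derivation:
Step 0: XXX
Step 1: CCC
Step 2: XCXXCXXCX
Step 3: CXCXCCXCXCCXCXC


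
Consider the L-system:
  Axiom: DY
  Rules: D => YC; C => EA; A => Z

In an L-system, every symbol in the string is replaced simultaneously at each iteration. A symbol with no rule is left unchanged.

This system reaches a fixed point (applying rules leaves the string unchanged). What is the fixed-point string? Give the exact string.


Step 0: DY
Step 1: YCY
Step 2: YEAY
Step 3: YEZY
Step 4: YEZY  (unchanged — fixed point at step 3)

Answer: YEZY


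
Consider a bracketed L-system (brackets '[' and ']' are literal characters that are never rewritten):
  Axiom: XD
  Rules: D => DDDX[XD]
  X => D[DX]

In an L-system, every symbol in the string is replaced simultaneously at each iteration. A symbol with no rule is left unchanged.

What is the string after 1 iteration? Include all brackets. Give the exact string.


Step 0: XD
Step 1: D[DX]DDDX[XD]

Answer: D[DX]DDDX[XD]


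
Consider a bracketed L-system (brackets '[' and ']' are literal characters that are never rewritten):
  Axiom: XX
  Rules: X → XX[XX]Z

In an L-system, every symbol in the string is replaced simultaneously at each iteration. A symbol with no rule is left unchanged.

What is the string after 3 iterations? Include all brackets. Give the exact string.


Step 0: XX
Step 1: XX[XX]ZXX[XX]Z
Step 2: XX[XX]ZXX[XX]Z[XX[XX]ZXX[XX]Z]ZXX[XX]ZXX[XX]Z[XX[XX]ZXX[XX]Z]Z
Step 3: XX[XX]ZXX[XX]Z[XX[XX]ZXX[XX]Z]ZXX[XX]ZXX[XX]Z[XX[XX]ZXX[XX]Z]Z[XX[XX]ZXX[XX]Z[XX[XX]ZXX[XX]Z]ZXX[XX]ZXX[XX]Z[XX[XX]ZXX[XX]Z]Z]ZXX[XX]ZXX[XX]Z[XX[XX]ZXX[XX]Z]ZXX[XX]ZXX[XX]Z[XX[XX]ZXX[XX]Z]Z[XX[XX]ZXX[XX]Z[XX[XX]ZXX[XX]Z]ZXX[XX]ZXX[XX]Z[XX[XX]ZXX[XX]Z]Z]Z

Answer: XX[XX]ZXX[XX]Z[XX[XX]ZXX[XX]Z]ZXX[XX]ZXX[XX]Z[XX[XX]ZXX[XX]Z]Z[XX[XX]ZXX[XX]Z[XX[XX]ZXX[XX]Z]ZXX[XX]ZXX[XX]Z[XX[XX]ZXX[XX]Z]Z]ZXX[XX]ZXX[XX]Z[XX[XX]ZXX[XX]Z]ZXX[XX]ZXX[XX]Z[XX[XX]ZXX[XX]Z]Z[XX[XX]ZXX[XX]Z[XX[XX]ZXX[XX]Z]ZXX[XX]ZXX[XX]Z[XX[XX]ZXX[XX]Z]Z]Z


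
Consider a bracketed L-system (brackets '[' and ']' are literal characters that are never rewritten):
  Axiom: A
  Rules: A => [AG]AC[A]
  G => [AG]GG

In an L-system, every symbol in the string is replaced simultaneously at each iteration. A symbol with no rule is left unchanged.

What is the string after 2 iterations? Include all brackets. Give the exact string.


Step 0: A
Step 1: [AG]AC[A]
Step 2: [[AG]AC[A][AG]GG][AG]AC[A]C[[AG]AC[A]]

Answer: [[AG]AC[A][AG]GG][AG]AC[A]C[[AG]AC[A]]


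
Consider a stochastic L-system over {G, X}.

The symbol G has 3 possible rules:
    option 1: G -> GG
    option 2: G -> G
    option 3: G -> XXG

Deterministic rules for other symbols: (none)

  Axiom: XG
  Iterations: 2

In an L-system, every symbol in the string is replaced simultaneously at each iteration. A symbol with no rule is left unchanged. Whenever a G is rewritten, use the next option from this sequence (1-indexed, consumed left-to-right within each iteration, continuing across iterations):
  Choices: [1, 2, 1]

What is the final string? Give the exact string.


Step 0: XG
Step 1: XGG  (used choices [1])
Step 2: XGGG  (used choices [2, 1])

Answer: XGGG


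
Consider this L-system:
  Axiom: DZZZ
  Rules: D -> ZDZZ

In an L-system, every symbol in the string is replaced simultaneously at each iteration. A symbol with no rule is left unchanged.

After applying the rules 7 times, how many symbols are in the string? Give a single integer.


Step 0: length = 4
Step 1: length = 7
Step 2: length = 10
Step 3: length = 13
Step 4: length = 16
Step 5: length = 19
Step 6: length = 22
Step 7: length = 25

Answer: 25


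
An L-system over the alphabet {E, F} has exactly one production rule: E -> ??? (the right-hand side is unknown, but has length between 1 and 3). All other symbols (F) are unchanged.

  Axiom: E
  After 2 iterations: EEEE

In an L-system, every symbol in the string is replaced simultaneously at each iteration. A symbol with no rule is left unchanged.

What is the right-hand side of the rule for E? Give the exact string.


Answer: EE

Derivation:
Trying E -> EE:
  Step 0: E
  Step 1: EE
  Step 2: EEEE
Matches the given result.


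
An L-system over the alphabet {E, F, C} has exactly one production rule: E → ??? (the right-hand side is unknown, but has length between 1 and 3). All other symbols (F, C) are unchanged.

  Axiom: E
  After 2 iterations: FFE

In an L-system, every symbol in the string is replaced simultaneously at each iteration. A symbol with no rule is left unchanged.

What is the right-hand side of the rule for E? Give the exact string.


Answer: FE

Derivation:
Trying E → FE:
  Step 0: E
  Step 1: FE
  Step 2: FFE
Matches the given result.


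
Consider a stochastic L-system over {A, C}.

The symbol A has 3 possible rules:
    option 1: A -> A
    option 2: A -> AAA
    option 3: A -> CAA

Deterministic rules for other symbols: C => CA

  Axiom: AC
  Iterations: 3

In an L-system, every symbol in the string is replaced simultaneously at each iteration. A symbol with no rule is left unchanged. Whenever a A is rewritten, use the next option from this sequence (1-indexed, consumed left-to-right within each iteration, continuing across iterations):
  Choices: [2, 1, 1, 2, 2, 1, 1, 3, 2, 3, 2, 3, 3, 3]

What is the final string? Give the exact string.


Answer: AACAAAAACAACAAAACAACAACAA

Derivation:
Step 0: AC
Step 1: AAACA  (used choices [2])
Step 2: AAAAACAAAA  (used choices [1, 1, 2, 2])
Step 3: AACAAAAACAACAAAACAACAACAA  (used choices [1, 1, 3, 2, 3, 2, 3, 3, 3])


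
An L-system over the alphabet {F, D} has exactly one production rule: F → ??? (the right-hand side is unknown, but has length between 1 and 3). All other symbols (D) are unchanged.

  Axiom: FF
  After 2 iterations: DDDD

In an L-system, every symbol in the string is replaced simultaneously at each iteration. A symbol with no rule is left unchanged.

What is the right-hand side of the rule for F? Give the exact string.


Trying F → DD:
  Step 0: FF
  Step 1: DDDD
  Step 2: DDDD
Matches the given result.

Answer: DD


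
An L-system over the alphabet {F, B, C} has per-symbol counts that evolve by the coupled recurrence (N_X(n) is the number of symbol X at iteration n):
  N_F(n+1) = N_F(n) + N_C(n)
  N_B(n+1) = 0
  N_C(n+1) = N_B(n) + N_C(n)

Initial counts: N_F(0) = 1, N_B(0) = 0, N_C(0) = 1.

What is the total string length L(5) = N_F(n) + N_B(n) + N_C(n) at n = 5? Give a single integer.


Step 0: N_F=1, N_B=0, N_C=1, L=2
Step 1: N_F=2, N_B=0, N_C=1, L=3
Step 2: N_F=3, N_B=0, N_C=1, L=4
Step 3: N_F=4, N_B=0, N_C=1, L=5
Step 4: N_F=5, N_B=0, N_C=1, L=6
Step 5: N_F=6, N_B=0, N_C=1, L=7

Answer: 7


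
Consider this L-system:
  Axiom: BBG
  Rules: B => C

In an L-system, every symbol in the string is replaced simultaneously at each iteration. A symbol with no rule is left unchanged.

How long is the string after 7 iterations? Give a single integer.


Step 0: length = 3
Step 1: length = 3
Step 2: length = 3
Step 3: length = 3
Step 4: length = 3
Step 5: length = 3
Step 6: length = 3
Step 7: length = 3

Answer: 3


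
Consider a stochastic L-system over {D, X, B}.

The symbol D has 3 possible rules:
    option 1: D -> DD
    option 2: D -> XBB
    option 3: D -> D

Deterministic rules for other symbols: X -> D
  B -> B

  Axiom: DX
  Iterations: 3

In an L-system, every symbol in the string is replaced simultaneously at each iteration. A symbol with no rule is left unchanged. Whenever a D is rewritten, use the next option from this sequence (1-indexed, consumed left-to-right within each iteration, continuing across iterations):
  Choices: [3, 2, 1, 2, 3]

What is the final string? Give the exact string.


Answer: DBBXBBD

Derivation:
Step 0: DX
Step 1: DD  (used choices [3])
Step 2: XBBDD  (used choices [2, 1])
Step 3: DBBXBBD  (used choices [2, 3])


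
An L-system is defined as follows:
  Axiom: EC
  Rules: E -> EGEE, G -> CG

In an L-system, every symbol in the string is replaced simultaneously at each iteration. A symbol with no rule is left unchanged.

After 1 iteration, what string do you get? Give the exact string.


Step 0: EC
Step 1: EGEEC

Answer: EGEEC


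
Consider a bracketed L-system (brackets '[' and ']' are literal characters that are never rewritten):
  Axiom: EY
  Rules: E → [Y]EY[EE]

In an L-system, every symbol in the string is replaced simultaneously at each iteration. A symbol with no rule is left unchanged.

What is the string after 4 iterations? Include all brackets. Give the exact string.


Step 0: EY
Step 1: [Y]EY[EE]Y
Step 2: [Y][Y]EY[EE]Y[[Y]EY[EE][Y]EY[EE]]Y
Step 3: [Y][Y][Y]EY[EE]Y[[Y]EY[EE][Y]EY[EE]]Y[[Y][Y]EY[EE]Y[[Y]EY[EE][Y]EY[EE]][Y][Y]EY[EE]Y[[Y]EY[EE][Y]EY[EE]]]Y
Step 4: [Y][Y][Y][Y]EY[EE]Y[[Y]EY[EE][Y]EY[EE]]Y[[Y][Y]EY[EE]Y[[Y]EY[EE][Y]EY[EE]][Y][Y]EY[EE]Y[[Y]EY[EE][Y]EY[EE]]]Y[[Y][Y][Y]EY[EE]Y[[Y]EY[EE][Y]EY[EE]]Y[[Y][Y]EY[EE]Y[[Y]EY[EE][Y]EY[EE]][Y][Y]EY[EE]Y[[Y]EY[EE][Y]EY[EE]]][Y][Y][Y]EY[EE]Y[[Y]EY[EE][Y]EY[EE]]Y[[Y][Y]EY[EE]Y[[Y]EY[EE][Y]EY[EE]][Y][Y]EY[EE]Y[[Y]EY[EE][Y]EY[EE]]]]Y

Answer: [Y][Y][Y][Y]EY[EE]Y[[Y]EY[EE][Y]EY[EE]]Y[[Y][Y]EY[EE]Y[[Y]EY[EE][Y]EY[EE]][Y][Y]EY[EE]Y[[Y]EY[EE][Y]EY[EE]]]Y[[Y][Y][Y]EY[EE]Y[[Y]EY[EE][Y]EY[EE]]Y[[Y][Y]EY[EE]Y[[Y]EY[EE][Y]EY[EE]][Y][Y]EY[EE]Y[[Y]EY[EE][Y]EY[EE]]][Y][Y][Y]EY[EE]Y[[Y]EY[EE][Y]EY[EE]]Y[[Y][Y]EY[EE]Y[[Y]EY[EE][Y]EY[EE]][Y][Y]EY[EE]Y[[Y]EY[EE][Y]EY[EE]]]]Y


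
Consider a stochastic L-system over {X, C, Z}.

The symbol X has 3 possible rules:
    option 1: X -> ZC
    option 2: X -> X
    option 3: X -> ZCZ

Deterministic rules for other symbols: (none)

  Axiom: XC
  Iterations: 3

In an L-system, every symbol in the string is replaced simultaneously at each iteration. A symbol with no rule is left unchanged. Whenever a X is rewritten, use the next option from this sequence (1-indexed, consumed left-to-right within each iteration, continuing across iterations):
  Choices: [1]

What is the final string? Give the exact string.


Step 0: XC
Step 1: ZCC  (used choices [1])
Step 2: ZCC  (used choices [])
Step 3: ZCC  (used choices [])

Answer: ZCC


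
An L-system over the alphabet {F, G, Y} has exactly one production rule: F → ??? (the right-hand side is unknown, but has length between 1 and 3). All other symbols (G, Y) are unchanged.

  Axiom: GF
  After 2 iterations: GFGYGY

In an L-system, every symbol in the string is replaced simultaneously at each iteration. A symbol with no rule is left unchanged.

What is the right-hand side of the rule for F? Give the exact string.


Answer: FGY

Derivation:
Trying F → FGY:
  Step 0: GF
  Step 1: GFGY
  Step 2: GFGYGY
Matches the given result.


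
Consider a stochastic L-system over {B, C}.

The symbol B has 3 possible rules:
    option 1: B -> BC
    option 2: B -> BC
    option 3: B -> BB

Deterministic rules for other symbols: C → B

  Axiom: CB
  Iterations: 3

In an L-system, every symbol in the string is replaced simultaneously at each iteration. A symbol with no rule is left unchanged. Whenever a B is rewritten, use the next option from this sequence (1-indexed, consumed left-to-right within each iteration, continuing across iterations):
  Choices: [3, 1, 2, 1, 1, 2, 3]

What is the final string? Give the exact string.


Answer: BCBBCBBBB

Derivation:
Step 0: CB
Step 1: BBB  (used choices [3])
Step 2: BCBCBC  (used choices [1, 2, 1])
Step 3: BCBBCBBBB  (used choices [1, 2, 3])


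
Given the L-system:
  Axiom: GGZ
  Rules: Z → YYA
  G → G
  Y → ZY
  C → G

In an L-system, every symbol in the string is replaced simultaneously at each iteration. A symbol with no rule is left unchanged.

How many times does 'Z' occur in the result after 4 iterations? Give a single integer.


Answer: 6

Derivation:
Step 0: GGZ  (1 'Z')
Step 1: GGYYA  (0 'Z')
Step 2: GGZYZYA  (2 'Z')
Step 3: GGYYAZYYYAZYA  (2 'Z')
Step 4: GGZYZYAYYAZYZYZYAYYAZYA  (6 'Z')


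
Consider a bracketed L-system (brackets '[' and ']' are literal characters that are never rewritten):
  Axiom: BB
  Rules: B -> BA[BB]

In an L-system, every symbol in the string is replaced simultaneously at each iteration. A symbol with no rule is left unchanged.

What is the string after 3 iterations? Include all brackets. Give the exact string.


Answer: BA[BB]A[BA[BB]BA[BB]]A[BA[BB]A[BA[BB]BA[BB]]BA[BB]A[BA[BB]BA[BB]]]BA[BB]A[BA[BB]BA[BB]]A[BA[BB]A[BA[BB]BA[BB]]BA[BB]A[BA[BB]BA[BB]]]

Derivation:
Step 0: BB
Step 1: BA[BB]BA[BB]
Step 2: BA[BB]A[BA[BB]BA[BB]]BA[BB]A[BA[BB]BA[BB]]
Step 3: BA[BB]A[BA[BB]BA[BB]]A[BA[BB]A[BA[BB]BA[BB]]BA[BB]A[BA[BB]BA[BB]]]BA[BB]A[BA[BB]BA[BB]]A[BA[BB]A[BA[BB]BA[BB]]BA[BB]A[BA[BB]BA[BB]]]


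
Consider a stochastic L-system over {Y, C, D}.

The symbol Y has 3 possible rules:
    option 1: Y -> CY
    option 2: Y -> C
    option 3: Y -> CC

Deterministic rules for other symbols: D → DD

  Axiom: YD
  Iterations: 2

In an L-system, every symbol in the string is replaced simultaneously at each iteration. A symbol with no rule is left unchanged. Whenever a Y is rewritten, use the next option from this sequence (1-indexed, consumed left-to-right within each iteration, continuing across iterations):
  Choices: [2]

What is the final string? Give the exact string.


Answer: CDDDD

Derivation:
Step 0: YD
Step 1: CDD  (used choices [2])
Step 2: CDDDD  (used choices [])


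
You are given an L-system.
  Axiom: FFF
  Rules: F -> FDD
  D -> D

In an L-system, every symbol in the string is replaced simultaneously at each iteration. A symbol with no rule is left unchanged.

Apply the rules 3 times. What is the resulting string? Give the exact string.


Answer: FDDDDDDFDDDDDDFDDDDDD

Derivation:
Step 0: FFF
Step 1: FDDFDDFDD
Step 2: FDDDDFDDDDFDDDD
Step 3: FDDDDDDFDDDDDDFDDDDDD


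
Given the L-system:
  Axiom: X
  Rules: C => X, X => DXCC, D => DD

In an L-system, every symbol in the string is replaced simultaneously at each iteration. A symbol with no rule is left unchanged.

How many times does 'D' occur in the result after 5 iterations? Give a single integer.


Step 0: X  (0 'D')
Step 1: DXCC  (1 'D')
Step 2: DDDXCCXX  (3 'D')
Step 3: DDDDDDDXCCXXDXCCDXCC  (9 'D')
Step 4: DDDDDDDDDDDDDDDXCCXXDXCCDXCCDDDXCCXXDDDXCCXX  (23 'D')
Step 5: DDDDDDDDDDDDDDDDDDDDDDDDDDDDDDDXCCXXDXCCDXCCDDDXCCXXDDDXCCXXDDDDDDDXCCXXDXCCDXCCDDDDDDDXCCXXDXCCDXCC  (57 'D')

Answer: 57


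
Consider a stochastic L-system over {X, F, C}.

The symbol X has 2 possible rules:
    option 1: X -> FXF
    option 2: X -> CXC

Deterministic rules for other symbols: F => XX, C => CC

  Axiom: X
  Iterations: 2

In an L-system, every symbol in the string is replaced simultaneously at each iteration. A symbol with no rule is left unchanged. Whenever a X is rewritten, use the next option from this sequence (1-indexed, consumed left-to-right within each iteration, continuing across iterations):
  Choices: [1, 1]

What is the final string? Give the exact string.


Step 0: X
Step 1: FXF  (used choices [1])
Step 2: XXFXFXX  (used choices [1])

Answer: XXFXFXX


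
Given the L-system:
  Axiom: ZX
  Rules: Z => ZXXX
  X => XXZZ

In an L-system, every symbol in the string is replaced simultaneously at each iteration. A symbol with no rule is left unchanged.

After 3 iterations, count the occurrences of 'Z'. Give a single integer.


Step 0: ZX  (1 'Z')
Step 1: ZXXXXXZZ  (3 'Z')
Step 2: ZXXXXXZZXXZZXXZZXXZZXXZZZXXXZXXX  (13 'Z')
Step 3: ZXXXXXZZXXZZXXZZXXZZXXZZZXXXZXXXXXZZXXZZZXXXZXXXXXZZXXZZZXXXZXXXXXZZXXZZZXXXZXXXXXZZXXZZZXXXZXXXZXXXXXZZXXZZXXZZZXXXXXZZXXZZXXZZ  (51 'Z')

Answer: 51


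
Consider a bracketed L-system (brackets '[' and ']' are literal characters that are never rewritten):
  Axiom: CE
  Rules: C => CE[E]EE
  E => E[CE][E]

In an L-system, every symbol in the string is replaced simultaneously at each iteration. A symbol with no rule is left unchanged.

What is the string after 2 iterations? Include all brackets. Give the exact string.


Step 0: CE
Step 1: CE[E]EEE[CE][E]
Step 2: CE[E]EEE[CE][E][E[CE][E]]E[CE][E]E[CE][E]E[CE][E][CE[E]EEE[CE][E]][E[CE][E]]

Answer: CE[E]EEE[CE][E][E[CE][E]]E[CE][E]E[CE][E]E[CE][E][CE[E]EEE[CE][E]][E[CE][E]]


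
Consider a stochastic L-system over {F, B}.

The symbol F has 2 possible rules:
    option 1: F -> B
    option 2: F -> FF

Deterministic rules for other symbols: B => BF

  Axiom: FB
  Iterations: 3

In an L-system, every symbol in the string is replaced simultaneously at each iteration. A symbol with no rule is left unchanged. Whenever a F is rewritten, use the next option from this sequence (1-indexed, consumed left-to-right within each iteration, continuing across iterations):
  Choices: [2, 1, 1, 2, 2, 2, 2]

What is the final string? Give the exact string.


Step 0: FB
Step 1: FFBF  (used choices [2])
Step 2: BBBFFF  (used choices [1, 1, 2])
Step 3: BFBFBFFFFFFF  (used choices [2, 2, 2])

Answer: BFBFBFFFFFFF


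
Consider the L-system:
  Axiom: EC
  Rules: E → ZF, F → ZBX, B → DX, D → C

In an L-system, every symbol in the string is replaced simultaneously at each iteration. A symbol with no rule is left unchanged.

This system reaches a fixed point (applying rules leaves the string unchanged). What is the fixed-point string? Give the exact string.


Answer: ZZCXXC

Derivation:
Step 0: EC
Step 1: ZFC
Step 2: ZZBXC
Step 3: ZZDXXC
Step 4: ZZCXXC
Step 5: ZZCXXC  (unchanged — fixed point at step 4)


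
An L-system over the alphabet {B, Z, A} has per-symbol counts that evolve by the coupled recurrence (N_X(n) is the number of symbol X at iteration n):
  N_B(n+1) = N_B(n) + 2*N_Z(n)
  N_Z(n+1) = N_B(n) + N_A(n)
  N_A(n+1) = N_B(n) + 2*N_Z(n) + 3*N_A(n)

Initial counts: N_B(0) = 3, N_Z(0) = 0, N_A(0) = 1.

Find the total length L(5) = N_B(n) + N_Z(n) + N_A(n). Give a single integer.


Answer: 2735

Derivation:
Step 0: N_B=3, N_Z=0, N_A=1, L=4
Step 1: N_B=3, N_Z=4, N_A=6, L=13
Step 2: N_B=11, N_Z=9, N_A=29, L=49
Step 3: N_B=29, N_Z=40, N_A=116, L=185
Step 4: N_B=109, N_Z=145, N_A=457, L=711
Step 5: N_B=399, N_Z=566, N_A=1770, L=2735


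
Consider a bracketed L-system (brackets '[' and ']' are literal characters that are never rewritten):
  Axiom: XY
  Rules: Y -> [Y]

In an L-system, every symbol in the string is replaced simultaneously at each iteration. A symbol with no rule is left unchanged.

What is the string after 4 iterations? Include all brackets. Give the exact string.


Answer: X[[[[Y]]]]

Derivation:
Step 0: XY
Step 1: X[Y]
Step 2: X[[Y]]
Step 3: X[[[Y]]]
Step 4: X[[[[Y]]]]


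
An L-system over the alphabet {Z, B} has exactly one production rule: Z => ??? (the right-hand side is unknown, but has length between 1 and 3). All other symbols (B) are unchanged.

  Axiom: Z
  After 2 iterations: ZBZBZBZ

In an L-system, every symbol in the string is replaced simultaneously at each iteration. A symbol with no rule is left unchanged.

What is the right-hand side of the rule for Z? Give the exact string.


Answer: ZBZ

Derivation:
Trying Z => ZBZ:
  Step 0: Z
  Step 1: ZBZ
  Step 2: ZBZBZBZ
Matches the given result.


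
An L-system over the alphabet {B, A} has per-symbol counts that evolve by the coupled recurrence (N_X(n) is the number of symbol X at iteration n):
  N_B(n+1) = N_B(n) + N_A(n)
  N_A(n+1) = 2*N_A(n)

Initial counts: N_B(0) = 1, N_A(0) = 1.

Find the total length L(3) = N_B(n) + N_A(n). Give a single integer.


Answer: 16

Derivation:
Step 0: N_B=1, N_A=1, L=2
Step 1: N_B=2, N_A=2, L=4
Step 2: N_B=4, N_A=4, L=8
Step 3: N_B=8, N_A=8, L=16


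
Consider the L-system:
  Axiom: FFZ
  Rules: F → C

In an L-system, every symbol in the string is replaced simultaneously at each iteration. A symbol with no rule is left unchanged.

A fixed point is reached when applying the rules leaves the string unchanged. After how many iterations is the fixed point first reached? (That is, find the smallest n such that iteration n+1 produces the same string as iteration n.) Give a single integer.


Step 0: FFZ
Step 1: CCZ
Step 2: CCZ  (unchanged — fixed point at step 1)

Answer: 1


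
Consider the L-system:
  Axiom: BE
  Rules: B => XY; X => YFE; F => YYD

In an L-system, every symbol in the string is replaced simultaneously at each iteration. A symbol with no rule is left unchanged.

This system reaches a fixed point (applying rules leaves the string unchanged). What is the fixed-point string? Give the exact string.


Answer: YYYDEYE

Derivation:
Step 0: BE
Step 1: XYE
Step 2: YFEYE
Step 3: YYYDEYE
Step 4: YYYDEYE  (unchanged — fixed point at step 3)


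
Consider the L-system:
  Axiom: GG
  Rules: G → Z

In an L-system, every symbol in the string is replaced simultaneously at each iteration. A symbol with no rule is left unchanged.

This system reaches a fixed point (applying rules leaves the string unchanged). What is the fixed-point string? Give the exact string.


Step 0: GG
Step 1: ZZ
Step 2: ZZ  (unchanged — fixed point at step 1)

Answer: ZZ


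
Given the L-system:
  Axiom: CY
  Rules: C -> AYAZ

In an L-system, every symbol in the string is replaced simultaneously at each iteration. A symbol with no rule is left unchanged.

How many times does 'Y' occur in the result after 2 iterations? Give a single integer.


Answer: 2

Derivation:
Step 0: CY  (1 'Y')
Step 1: AYAZY  (2 'Y')
Step 2: AYAZY  (2 'Y')


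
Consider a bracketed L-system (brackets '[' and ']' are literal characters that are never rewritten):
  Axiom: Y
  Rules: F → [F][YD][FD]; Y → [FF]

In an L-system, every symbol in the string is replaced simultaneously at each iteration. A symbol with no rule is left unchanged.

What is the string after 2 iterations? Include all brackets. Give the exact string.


Step 0: Y
Step 1: [FF]
Step 2: [[F][YD][FD][F][YD][FD]]

Answer: [[F][YD][FD][F][YD][FD]]


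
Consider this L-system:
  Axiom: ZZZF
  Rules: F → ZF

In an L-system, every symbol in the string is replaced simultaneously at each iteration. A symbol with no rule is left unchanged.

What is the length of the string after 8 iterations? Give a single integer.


Step 0: length = 4
Step 1: length = 5
Step 2: length = 6
Step 3: length = 7
Step 4: length = 8
Step 5: length = 9
Step 6: length = 10
Step 7: length = 11
Step 8: length = 12

Answer: 12


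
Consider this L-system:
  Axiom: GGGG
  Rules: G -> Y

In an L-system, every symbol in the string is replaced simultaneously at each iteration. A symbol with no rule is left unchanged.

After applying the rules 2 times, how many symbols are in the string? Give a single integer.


Answer: 4

Derivation:
Step 0: length = 4
Step 1: length = 4
Step 2: length = 4


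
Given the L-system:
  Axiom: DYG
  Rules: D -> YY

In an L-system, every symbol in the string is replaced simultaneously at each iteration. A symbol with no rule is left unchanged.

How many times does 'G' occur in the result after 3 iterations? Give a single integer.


Step 0: DYG  (1 'G')
Step 1: YYYG  (1 'G')
Step 2: YYYG  (1 'G')
Step 3: YYYG  (1 'G')

Answer: 1


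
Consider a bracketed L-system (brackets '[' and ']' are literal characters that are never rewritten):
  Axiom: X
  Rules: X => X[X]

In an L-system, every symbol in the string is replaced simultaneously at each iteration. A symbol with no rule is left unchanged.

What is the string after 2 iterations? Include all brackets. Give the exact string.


Step 0: X
Step 1: X[X]
Step 2: X[X][X[X]]

Answer: X[X][X[X]]


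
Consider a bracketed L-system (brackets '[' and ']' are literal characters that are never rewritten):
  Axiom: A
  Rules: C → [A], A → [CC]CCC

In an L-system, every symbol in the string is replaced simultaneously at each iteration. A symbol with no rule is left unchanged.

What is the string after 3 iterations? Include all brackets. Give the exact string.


Answer: [[[CC]CCC][[CC]CCC]][[CC]CCC][[CC]CCC][[CC]CCC]

Derivation:
Step 0: A
Step 1: [CC]CCC
Step 2: [[A][A]][A][A][A]
Step 3: [[[CC]CCC][[CC]CCC]][[CC]CCC][[CC]CCC][[CC]CCC]


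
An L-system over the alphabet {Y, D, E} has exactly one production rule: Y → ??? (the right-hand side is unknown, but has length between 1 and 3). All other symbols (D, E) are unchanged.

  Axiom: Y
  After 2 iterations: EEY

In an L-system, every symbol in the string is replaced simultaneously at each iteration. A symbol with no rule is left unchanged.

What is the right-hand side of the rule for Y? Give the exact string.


Trying Y → EY:
  Step 0: Y
  Step 1: EY
  Step 2: EEY
Matches the given result.

Answer: EY


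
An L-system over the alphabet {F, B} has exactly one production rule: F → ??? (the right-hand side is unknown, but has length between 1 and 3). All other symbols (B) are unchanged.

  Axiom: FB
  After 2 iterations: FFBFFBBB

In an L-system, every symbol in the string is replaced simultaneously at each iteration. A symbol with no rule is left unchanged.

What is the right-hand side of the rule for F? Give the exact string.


Trying F → FFB:
  Step 0: FB
  Step 1: FFBB
  Step 2: FFBFFBBB
Matches the given result.

Answer: FFB


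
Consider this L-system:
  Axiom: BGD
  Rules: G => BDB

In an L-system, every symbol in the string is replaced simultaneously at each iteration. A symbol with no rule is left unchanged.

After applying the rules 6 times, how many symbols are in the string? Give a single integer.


Step 0: length = 3
Step 1: length = 5
Step 2: length = 5
Step 3: length = 5
Step 4: length = 5
Step 5: length = 5
Step 6: length = 5

Answer: 5


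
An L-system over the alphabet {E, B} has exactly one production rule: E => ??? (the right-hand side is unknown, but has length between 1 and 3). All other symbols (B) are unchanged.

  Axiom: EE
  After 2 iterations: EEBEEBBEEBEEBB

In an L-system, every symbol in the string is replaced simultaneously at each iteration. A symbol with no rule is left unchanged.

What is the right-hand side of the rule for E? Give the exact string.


Trying E => EEB:
  Step 0: EE
  Step 1: EEBEEB
  Step 2: EEBEEBBEEBEEBB
Matches the given result.

Answer: EEB


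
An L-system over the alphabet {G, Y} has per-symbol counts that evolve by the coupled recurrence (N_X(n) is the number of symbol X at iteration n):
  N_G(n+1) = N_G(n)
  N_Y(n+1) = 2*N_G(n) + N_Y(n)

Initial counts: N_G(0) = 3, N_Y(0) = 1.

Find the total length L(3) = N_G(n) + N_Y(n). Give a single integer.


Answer: 22

Derivation:
Step 0: N_G=3, N_Y=1, L=4
Step 1: N_G=3, N_Y=7, L=10
Step 2: N_G=3, N_Y=13, L=16
Step 3: N_G=3, N_Y=19, L=22


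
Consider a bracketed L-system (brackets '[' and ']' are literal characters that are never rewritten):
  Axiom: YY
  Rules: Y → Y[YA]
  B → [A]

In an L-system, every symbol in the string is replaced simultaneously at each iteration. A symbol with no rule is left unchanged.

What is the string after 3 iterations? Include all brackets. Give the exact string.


Step 0: YY
Step 1: Y[YA]Y[YA]
Step 2: Y[YA][Y[YA]A]Y[YA][Y[YA]A]
Step 3: Y[YA][Y[YA]A][Y[YA][Y[YA]A]A]Y[YA][Y[YA]A][Y[YA][Y[YA]A]A]

Answer: Y[YA][Y[YA]A][Y[YA][Y[YA]A]A]Y[YA][Y[YA]A][Y[YA][Y[YA]A]A]


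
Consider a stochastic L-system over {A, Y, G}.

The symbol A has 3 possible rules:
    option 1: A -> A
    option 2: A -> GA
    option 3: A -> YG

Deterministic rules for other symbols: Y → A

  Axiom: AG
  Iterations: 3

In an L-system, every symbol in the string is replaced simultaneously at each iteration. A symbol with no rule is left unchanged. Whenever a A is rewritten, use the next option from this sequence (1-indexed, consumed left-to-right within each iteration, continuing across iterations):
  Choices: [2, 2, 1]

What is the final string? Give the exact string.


Answer: GGAG

Derivation:
Step 0: AG
Step 1: GAG  (used choices [2])
Step 2: GGAG  (used choices [2])
Step 3: GGAG  (used choices [1])


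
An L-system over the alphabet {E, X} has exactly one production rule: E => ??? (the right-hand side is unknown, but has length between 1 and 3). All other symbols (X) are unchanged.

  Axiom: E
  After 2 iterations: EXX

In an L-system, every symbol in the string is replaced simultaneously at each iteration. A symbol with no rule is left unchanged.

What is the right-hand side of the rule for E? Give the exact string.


Trying E => EX:
  Step 0: E
  Step 1: EX
  Step 2: EXX
Matches the given result.

Answer: EX


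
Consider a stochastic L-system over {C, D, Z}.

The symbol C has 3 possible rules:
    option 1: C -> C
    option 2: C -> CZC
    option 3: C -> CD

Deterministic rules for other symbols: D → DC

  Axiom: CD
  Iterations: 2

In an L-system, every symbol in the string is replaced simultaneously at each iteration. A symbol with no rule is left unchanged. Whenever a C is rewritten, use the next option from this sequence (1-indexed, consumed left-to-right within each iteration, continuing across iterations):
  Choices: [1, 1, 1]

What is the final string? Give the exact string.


Answer: CDCC

Derivation:
Step 0: CD
Step 1: CDC  (used choices [1])
Step 2: CDCC  (used choices [1, 1])


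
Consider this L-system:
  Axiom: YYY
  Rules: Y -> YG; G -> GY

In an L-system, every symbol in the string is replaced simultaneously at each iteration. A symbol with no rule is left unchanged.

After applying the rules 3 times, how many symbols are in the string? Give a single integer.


Step 0: length = 3
Step 1: length = 6
Step 2: length = 12
Step 3: length = 24

Answer: 24


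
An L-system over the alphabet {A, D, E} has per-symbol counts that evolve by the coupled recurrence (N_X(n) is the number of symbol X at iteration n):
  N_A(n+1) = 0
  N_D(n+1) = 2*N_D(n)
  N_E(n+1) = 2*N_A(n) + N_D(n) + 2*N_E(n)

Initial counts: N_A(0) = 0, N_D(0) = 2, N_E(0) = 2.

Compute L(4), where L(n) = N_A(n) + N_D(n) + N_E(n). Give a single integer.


Answer: 128

Derivation:
Step 0: N_A=0, N_D=2, N_E=2, L=4
Step 1: N_A=0, N_D=4, N_E=6, L=10
Step 2: N_A=0, N_D=8, N_E=16, L=24
Step 3: N_A=0, N_D=16, N_E=40, L=56
Step 4: N_A=0, N_D=32, N_E=96, L=128


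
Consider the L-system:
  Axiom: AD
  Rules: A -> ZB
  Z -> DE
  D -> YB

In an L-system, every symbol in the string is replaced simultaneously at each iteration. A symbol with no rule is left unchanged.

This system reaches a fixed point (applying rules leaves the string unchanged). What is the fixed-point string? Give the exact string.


Answer: YBEBYB

Derivation:
Step 0: AD
Step 1: ZBYB
Step 2: DEBYB
Step 3: YBEBYB
Step 4: YBEBYB  (unchanged — fixed point at step 3)


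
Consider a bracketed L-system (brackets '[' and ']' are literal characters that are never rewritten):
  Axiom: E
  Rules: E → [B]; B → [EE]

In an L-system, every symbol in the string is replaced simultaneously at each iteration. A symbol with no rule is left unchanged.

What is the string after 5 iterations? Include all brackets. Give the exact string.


Answer: [[[[[B][B]]][[[B][B]]]]]

Derivation:
Step 0: E
Step 1: [B]
Step 2: [[EE]]
Step 3: [[[B][B]]]
Step 4: [[[[EE]][[EE]]]]
Step 5: [[[[[B][B]]][[[B][B]]]]]


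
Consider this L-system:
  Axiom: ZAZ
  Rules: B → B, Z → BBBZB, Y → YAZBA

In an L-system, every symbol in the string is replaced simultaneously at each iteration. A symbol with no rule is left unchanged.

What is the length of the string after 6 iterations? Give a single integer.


Answer: 51

Derivation:
Step 0: length = 3
Step 1: length = 11
Step 2: length = 19
Step 3: length = 27
Step 4: length = 35
Step 5: length = 43
Step 6: length = 51


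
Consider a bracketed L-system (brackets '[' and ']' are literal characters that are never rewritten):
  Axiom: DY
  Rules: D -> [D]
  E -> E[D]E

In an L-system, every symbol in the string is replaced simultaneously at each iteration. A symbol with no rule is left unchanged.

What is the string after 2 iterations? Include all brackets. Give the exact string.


Step 0: DY
Step 1: [D]Y
Step 2: [[D]]Y

Answer: [[D]]Y


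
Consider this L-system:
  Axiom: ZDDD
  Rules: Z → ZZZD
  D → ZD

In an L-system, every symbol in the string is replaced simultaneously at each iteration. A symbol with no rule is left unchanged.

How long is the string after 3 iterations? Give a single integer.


Step 0: length = 4
Step 1: length = 10
Step 2: length = 32
Step 3: length = 108

Answer: 108


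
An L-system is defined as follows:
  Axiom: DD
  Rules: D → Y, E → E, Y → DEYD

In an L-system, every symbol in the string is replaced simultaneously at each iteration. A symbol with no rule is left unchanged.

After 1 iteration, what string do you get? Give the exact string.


Step 0: DD
Step 1: YY

Answer: YY


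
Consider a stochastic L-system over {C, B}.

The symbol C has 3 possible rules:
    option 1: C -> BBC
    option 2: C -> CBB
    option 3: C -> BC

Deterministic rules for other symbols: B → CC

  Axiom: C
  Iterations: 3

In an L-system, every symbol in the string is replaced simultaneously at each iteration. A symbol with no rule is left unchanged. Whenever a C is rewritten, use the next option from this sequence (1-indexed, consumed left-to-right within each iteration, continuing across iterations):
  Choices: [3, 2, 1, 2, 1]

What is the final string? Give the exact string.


Answer: BBCCBBBBCCCCC

Derivation:
Step 0: C
Step 1: BC  (used choices [3])
Step 2: CCCBB  (used choices [2])
Step 3: BBCCBBBBCCCCC  (used choices [1, 2, 1])


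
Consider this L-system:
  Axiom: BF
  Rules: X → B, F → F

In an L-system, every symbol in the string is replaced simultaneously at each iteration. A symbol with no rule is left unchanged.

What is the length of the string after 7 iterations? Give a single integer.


Answer: 2

Derivation:
Step 0: length = 2
Step 1: length = 2
Step 2: length = 2
Step 3: length = 2
Step 4: length = 2
Step 5: length = 2
Step 6: length = 2
Step 7: length = 2


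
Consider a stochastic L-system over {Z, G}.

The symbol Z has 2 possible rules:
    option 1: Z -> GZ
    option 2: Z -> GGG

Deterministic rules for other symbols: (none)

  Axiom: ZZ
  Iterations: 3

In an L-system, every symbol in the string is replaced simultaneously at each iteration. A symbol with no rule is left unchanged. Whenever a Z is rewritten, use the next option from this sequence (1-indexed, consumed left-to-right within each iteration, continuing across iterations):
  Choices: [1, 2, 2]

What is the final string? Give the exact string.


Answer: GGGGGGG

Derivation:
Step 0: ZZ
Step 1: GZGGG  (used choices [1, 2])
Step 2: GGGGGGG  (used choices [2])
Step 3: GGGGGGG  (used choices [])


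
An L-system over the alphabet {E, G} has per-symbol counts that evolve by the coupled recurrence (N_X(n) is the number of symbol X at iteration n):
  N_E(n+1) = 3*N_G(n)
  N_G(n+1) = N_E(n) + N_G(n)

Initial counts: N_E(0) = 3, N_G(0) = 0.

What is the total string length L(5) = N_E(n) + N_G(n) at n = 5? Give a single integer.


Answer: 120

Derivation:
Step 0: N_E=3, N_G=0, L=3
Step 1: N_E=0, N_G=3, L=3
Step 2: N_E=9, N_G=3, L=12
Step 3: N_E=9, N_G=12, L=21
Step 4: N_E=36, N_G=21, L=57
Step 5: N_E=63, N_G=57, L=120


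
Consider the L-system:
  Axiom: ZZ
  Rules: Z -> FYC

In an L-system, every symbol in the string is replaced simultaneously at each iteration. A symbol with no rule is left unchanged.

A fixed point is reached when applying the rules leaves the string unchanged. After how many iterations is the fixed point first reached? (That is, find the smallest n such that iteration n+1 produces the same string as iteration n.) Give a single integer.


Answer: 1

Derivation:
Step 0: ZZ
Step 1: FYCFYC
Step 2: FYCFYC  (unchanged — fixed point at step 1)


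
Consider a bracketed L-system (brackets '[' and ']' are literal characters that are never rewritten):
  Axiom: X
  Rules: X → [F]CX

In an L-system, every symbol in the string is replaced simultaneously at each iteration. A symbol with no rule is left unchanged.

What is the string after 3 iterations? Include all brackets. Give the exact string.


Step 0: X
Step 1: [F]CX
Step 2: [F]C[F]CX
Step 3: [F]C[F]C[F]CX

Answer: [F]C[F]C[F]CX
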